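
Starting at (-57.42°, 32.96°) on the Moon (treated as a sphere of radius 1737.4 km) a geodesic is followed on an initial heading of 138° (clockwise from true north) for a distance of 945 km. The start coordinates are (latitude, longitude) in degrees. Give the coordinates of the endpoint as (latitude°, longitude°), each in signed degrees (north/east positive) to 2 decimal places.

Angular distance δ = d/R = 945/1737.4 = 0.54392 rad; initial bearing θ = 2.4086 rad.
sin φ₂ = sin φ₁ cos δ + cos φ₁ sin δ cos θ = (-0.8426)(0.8557) + (0.5385)(0.5175)(-0.7431) = -0.9281, so φ₂ = -68.14°.
Δλ = atan2(sin θ sin δ cos φ₁, cos δ − sin φ₁ sin φ₂) = atan2(0.1865, 0.0736) = 68.455°.
λ₂ = 32.960° + 68.455° = 101.41°.

-68.14°, 101.41°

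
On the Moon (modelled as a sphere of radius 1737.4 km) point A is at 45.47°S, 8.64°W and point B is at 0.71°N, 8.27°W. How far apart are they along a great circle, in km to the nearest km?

In radians: φ₁ = -0.7936, φ₂ = 0.0124, Δλ = 0.370° = 0.0065 rad.
cos c = sin φ₁ sin φ₂ + cos φ₁ cos φ₂ cos Δλ = (-0.7129)(0.0124) + (0.7013)(0.9999)(1.0000) = 0.69238,
so c = arccos(0.69238) = 0.80601 rad.
Distance = R·c = 1737.4 × 0.8060 ≈ 1400 km.

1400 km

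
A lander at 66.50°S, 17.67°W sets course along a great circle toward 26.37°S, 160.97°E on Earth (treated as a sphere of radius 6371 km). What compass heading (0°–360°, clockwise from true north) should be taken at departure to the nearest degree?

179°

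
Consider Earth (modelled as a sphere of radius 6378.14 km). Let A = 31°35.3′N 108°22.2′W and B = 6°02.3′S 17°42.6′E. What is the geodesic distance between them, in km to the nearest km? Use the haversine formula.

13764 km

Let φ₁ = 0.5513 rad, φ₂ = -0.1054 rad, and Δλ = 2.2005 rad.
Haversine: a = sin²(Δφ/2) + cos φ₁ cos φ₂ sin²(Δλ/2) = 0.1040 + (0.8518)(0.9945)(0.7945) = 0.77699.
Central angle c = 2·arcsin(√a) = 2.15793 rad.
Distance = R·c = 6378.14 × 2.1579 ≈ 13764 km.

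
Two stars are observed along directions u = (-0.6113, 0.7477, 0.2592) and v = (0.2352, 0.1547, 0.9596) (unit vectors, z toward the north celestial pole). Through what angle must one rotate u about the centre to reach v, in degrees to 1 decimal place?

77.3°

u·v = 0.2206; |u| = 1.0000, |v| = 1.0000.
cos θ = (u·v)/(|u||v|) = 0.2206, so θ = 77.3°.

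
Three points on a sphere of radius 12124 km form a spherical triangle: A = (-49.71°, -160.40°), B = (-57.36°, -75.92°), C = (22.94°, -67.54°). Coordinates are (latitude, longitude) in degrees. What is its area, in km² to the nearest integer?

107839109 km²

Side lengths (central angles): a = 1.4069, b = 1.9039, c = 0.8287 rad; semiperimeter s = 2.0697.
By l'Huilier's theorem, tan(E/4) = √[tan(s/2) tan((s−a)/2) tan((s−b)/2) tan((s−c)/2)], giving spherical excess E = 0.7336 rad.
Area = E·R² = 0.7336 × (12124)² ≈ 107839109 km².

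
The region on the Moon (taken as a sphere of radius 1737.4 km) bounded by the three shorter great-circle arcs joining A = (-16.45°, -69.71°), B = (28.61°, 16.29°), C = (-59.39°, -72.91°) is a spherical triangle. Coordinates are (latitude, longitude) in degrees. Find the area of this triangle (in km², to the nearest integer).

2638291 km²

Side lengths (central angles): a = 1.9887, b = 0.7506, c = 1.6477 rad; semiperimeter s = 2.1935.
By l'Huilier's theorem, tan(E/4) = √[tan(s/2) tan((s−a)/2) tan((s−b)/2) tan((s−c)/2)], giving spherical excess E = 0.8740 rad.
Area = E·R² = 0.8740 × (1737.4)² ≈ 2638291 km².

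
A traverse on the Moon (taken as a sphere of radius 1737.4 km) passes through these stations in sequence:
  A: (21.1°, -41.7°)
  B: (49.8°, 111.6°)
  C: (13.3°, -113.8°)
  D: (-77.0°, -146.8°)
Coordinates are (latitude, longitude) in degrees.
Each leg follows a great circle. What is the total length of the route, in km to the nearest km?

Leg A→B: central angle 1.8369 rad, distance 3191.5 km.
Leg B→C: central angle 1.8394 rad, distance 3195.7 km.
Leg C→D: central angle 1.6114 rad, distance 2799.6 km.
Total: 3191.5 + 3195.7 + 2799.6 ≈ 9187 km.

9187 km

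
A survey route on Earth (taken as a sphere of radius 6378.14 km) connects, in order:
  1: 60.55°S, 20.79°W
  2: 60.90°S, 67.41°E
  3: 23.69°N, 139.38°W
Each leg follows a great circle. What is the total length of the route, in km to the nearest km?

19844 km

Leg 1→2: central angle 0.6945 rad, distance 4429.6 km.
Leg 2→3: central angle 2.4168 rad, distance 15414.5 km.
Total: 4429.6 + 15414.5 ≈ 19844 km.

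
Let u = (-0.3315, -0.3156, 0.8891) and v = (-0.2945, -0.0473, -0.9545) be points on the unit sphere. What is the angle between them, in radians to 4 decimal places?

u·v = -0.7361; |u| = 1.0000, |v| = 1.0000.
cos θ = (u·v)/(|u||v|) = -0.7361, so θ = 2.3981 rad.

2.3981 rad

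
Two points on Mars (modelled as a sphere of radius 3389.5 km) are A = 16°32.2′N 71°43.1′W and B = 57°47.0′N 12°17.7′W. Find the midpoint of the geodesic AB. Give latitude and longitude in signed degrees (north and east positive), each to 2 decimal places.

The central angle between A and B is δ = 1.0463 rad.
With f = 0.5, the slerp weights are sin((1−f)δ)/sin δ = 0.5772 and sin(fδ)/sin δ = 0.5772.
Weighted sum of the unit vectors: (0.5772)·(0.3007,-0.9103,0.2846) + (0.5772)·(0.5209,-0.1135,0.8460) = (0.4742, -0.5909, 0.6526).
Converting back: φ = atan2(z, √(x²+y²)) = 40.74°, λ = atan2(y, x) = -51.25°.

40.74°, -51.25°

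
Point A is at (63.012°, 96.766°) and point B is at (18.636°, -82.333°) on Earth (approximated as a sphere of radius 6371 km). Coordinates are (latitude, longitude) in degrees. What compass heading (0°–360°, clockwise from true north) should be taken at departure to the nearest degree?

Δλ = -179.099° = -3.1259 rad.
y = sin Δλ · cos φ₂ = (-0.0157)(0.9476) = -0.0149
x = cos φ₁ sin φ₂ − sin φ₁ cos φ₂ cos Δλ = (0.4538)(0.3196) − (0.8911)(0.9476)(-0.9999) = 0.9893
θ = atan2(y, x) = -0.86°; adding 360° gives 359°.

359°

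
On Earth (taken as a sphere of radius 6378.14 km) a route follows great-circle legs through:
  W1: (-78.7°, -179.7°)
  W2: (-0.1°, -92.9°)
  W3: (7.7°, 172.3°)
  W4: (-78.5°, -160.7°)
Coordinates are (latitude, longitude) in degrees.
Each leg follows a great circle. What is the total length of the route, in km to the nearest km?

Leg W1→W2: central angle 1.5581 rad, distance 9938.1 km.
Leg W2→W3: central angle 1.6540 rad, distance 10549.8 km.
Leg W3→W4: central angle 1.5260 rad, distance 9733.3 km.
Total: 9938.1 + 10549.8 + 9733.3 ≈ 30221 km.

30221 km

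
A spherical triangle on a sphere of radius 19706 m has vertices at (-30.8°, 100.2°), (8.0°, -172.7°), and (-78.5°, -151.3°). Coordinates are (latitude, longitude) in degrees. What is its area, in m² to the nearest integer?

Side lengths (central angles): a = 1.5233, b = 1.1069, c = 1.5990 rad; semiperimeter s = 2.1146.
By l'Huilier's theorem, tan(E/4) = √[tan(s/2) tan((s−a)/2) tan((s−b)/2) tan((s−c)/2)], giving spherical excess E = 1.0928 rad.
Area = E·R² = 1.0928 × (19706)² ≈ 424360107 m².

424360107 m²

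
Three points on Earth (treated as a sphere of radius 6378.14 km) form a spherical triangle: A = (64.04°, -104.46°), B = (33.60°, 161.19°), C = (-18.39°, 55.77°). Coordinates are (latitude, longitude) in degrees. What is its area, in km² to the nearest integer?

81856361 km²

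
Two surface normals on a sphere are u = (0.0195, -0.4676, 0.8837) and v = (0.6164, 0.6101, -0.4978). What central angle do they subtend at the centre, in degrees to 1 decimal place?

135.5°

u·v = -0.7132; |u| = 1.0000, |v| = 1.0000.
cos θ = (u·v)/(|u||v|) = -0.7132, so θ = 135.5°.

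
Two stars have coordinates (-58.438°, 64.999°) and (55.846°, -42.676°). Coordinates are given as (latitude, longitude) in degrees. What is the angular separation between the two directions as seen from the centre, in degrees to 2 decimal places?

In radians: φ₁ = -1.0199, φ₂ = 0.9747, Δλ = -107.675° = -1.8793 rad.
Haversine: a = sin²(Δφ/2) + cos φ₁ cos φ₂ sin²(Δλ/2) = 0.7056 + (0.5234)(0.5614)(0.6518) = 0.89717.
Central angle c = 2·arcsin(√a) = 2.48871 rad.
So the angular separation is 142.59°.

142.59°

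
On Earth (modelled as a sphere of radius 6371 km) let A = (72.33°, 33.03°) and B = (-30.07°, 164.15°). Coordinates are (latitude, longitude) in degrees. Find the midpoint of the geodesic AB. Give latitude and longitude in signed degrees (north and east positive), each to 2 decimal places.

The central angle between A and B is δ = 2.2786 rad.
With f = 0.5, the slerp weights are sin((1−f)δ)/sin δ = 1.1955 and sin(fδ)/sin δ = 1.1955.
Weighted sum of the unit vectors: (1.1955)·(0.2545,0.1654,0.9528) + (1.1955)·(-0.8325,0.2364,-0.5011) = (-0.6910, 0.4804, 0.5401).
Converting back: φ = atan2(z, √(x²+y²)) = 32.69°, λ = atan2(y, x) = 145.20°.

32.69°, 145.20°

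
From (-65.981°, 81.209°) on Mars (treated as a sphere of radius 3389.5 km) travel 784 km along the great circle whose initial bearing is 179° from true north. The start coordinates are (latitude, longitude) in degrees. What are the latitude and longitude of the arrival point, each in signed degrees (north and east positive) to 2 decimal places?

-79.23°, 82.44°

Angular distance δ = d/R = 784/3389.5 = 0.23130 rad; initial bearing θ = 3.1241 rad.
sin φ₂ = sin φ₁ cos δ + cos φ₁ sin δ cos θ = (-0.9134)(0.9734) + (0.4070)(0.2292)(-0.9998) = -0.9824, so φ₂ = -79.23°.
Δλ = atan2(sin θ sin δ cos φ₁, cos δ − sin φ₁ sin φ₂) = atan2(0.0016, 0.0760) = 1.227°.
λ₂ = 81.209° + 1.227° = 82.44°.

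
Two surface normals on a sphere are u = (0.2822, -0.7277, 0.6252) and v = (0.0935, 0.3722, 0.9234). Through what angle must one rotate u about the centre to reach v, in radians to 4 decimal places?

1.2315 rad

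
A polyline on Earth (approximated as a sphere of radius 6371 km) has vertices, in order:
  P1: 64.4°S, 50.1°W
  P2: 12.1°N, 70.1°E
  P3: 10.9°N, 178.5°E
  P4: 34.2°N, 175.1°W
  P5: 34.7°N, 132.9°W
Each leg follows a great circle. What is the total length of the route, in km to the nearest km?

Leg P1→P2: central angle 1.9840 rad, distance 12640.2 km.
Leg P2→P3: central angle 1.8374 rad, distance 11705.9 km.
Leg P3→P4: central angle 0.4193 rad, distance 2671.2 km.
Leg P4→P5: central angle 0.6029 rad, distance 3840.9 km.
Total: 12640.2 + 11705.9 + 2671.2 + 3840.9 ≈ 30858 km.

30858 km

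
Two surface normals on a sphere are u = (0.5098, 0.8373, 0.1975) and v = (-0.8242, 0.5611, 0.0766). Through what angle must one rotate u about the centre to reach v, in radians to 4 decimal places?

u·v = 0.0648; |u| = 1.0000, |v| = 1.0000.
cos θ = (u·v)/(|u||v|) = 0.0648, so θ = 1.5060 rad.

1.5060 rad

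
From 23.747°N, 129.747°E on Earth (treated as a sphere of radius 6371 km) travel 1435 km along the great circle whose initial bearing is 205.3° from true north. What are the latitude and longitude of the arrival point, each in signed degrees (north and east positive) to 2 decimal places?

11.99°, 124.15°

Angular distance δ = d/R = 1435/6371 = 0.22524 rad; initial bearing θ = 3.5832 rad.
sin φ₂ = sin φ₁ cos δ + cos φ₁ sin δ cos θ = (0.4027)(0.9747) + (0.9153)(0.2233)(-0.9041) = 0.2077, so φ₂ = 11.99°.
Δλ = atan2(sin θ sin δ cos φ₁, cos δ − sin φ₁ sin φ₂) = atan2(-0.0874, 0.8911) = -5.599°.
λ₂ = 129.747° − 5.599° = 124.15°.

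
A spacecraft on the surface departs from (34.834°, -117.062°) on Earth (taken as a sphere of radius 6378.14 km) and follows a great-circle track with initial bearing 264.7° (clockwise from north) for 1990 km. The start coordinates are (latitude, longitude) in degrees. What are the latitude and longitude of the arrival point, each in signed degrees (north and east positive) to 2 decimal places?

Angular distance δ = d/R = 1990/6378.14 = 0.31200 rad; initial bearing θ = 4.6199 rad.
sin φ₂ = sin φ₁ cos δ + cos φ₁ sin δ cos θ = (0.5712)(0.9517) + (0.8208)(0.3070)(-0.0924) = 0.5203, so φ₂ = 31.36°.
Δλ = atan2(sin θ sin δ cos φ₁, cos δ − sin φ₁ sin φ₂) = atan2(-0.2509, 0.6545) = -20.973°.
λ₂ = -117.062° − 20.973° = -138.03°.

31.36°, -138.03°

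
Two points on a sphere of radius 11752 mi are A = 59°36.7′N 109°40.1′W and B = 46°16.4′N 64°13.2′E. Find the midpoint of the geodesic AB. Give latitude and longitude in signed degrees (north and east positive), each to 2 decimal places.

82.96°, 48.25°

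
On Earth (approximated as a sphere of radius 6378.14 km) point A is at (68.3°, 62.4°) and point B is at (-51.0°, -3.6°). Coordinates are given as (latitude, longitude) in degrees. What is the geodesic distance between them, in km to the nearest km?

14345 km

Let φ₁ = 1.1921 rad, φ₂ = -0.8901 rad, and Δλ = -1.1519 rad.
cos c = sin φ₁ sin φ₂ + cos φ₁ cos φ₂ cos Δλ = (0.9291)(-0.7771) + (0.3697)(0.6293)(0.4067) = -0.62743,
so c = arccos(-0.62743) = 2.24904 rad.
Distance = R·c = 6378.14 × 2.2490 ≈ 14345 km.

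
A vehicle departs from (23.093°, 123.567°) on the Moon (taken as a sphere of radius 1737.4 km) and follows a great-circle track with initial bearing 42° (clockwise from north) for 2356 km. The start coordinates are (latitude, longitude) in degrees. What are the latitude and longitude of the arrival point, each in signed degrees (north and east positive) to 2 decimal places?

48.72°, -138.70°

Angular distance δ = d/R = 2356/1737.4 = 1.35605 rad; initial bearing θ = 0.7330 rad.
sin φ₂ = sin φ₁ cos δ + cos φ₁ sin δ cos θ = (0.3922)(0.2131) + (0.9199)(0.9770)(0.7431) = 0.7515, so φ₂ = 48.72°.
Δλ = atan2(sin θ sin δ cos φ₁, cos δ − sin φ₁ sin φ₂) = atan2(0.6014, -0.0816) = 97.732°.
λ₂ = 123.567° + 97.732° = 221.30° → -138.70° after wrapping to (−180°, 180°].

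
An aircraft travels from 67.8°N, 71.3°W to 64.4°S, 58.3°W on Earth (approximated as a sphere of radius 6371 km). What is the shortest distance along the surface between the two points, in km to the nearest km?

14736 km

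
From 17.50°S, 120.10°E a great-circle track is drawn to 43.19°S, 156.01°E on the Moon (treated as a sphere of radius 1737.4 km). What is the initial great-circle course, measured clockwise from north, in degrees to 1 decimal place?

138.0°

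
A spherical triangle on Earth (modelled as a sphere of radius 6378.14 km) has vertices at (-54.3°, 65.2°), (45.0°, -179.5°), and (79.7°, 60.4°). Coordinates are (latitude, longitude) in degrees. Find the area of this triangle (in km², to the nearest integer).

Side lengths (central angles): a = 0.8863, b = 2.3393, c = 2.4197 rad; semiperimeter s = 2.8226.
By l'Huilier's theorem, tan(E/4) = √[tan(s/2) tan((s−a)/2) tan((s−b)/2) tan((s−c)/2)], giving spherical excess E = 2.3735 rad.
Area = E·R² = 2.3735 × (6378.14)² ≈ 96556111 km².

96556111 km²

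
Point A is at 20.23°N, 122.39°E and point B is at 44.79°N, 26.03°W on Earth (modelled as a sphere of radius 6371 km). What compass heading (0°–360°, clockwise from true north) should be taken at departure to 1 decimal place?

Δλ = -148.420° = -2.5904 rad.
y = sin Δλ · cos φ₂ = (-0.5237)(0.7097) = -0.3717
x = cos φ₁ sin φ₂ − sin φ₁ cos φ₂ cos Δλ = (0.9383)(0.7045) − (0.3458)(0.7097)(-0.8519) = 0.8701
θ = atan2(y, x) = -23.13°; adding 360° gives 336.9°.

336.9°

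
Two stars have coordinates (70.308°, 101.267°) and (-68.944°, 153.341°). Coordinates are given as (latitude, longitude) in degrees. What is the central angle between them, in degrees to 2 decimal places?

In radians: φ₁ = 1.2271, φ₂ = -1.2033, Δλ = 52.074° = 0.9089 rad.
Haversine: a = sin²(Δφ/2) + cos φ₁ cos φ₂ sin²(Δλ/2) = 0.8788 + (0.3370)(0.3593)(0.1927) = 0.90212.
Central angle c = 2·arcsin(√a) = 2.50519 rad.
So the angular separation is 143.54°.

143.54°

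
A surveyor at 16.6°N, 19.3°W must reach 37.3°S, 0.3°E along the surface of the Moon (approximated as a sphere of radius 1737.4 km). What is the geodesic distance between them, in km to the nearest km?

In radians: φ₁ = 0.2897, φ₂ = -0.6510, Δλ = 19.600° = 0.3421 rad.
cos c = sin φ₁ sin φ₂ + cos φ₁ cos φ₂ cos Δλ = (0.2857)(-0.6060) + (0.9583)(0.7955)(0.9421) = 0.54503,
so c = arccos(0.54503) = 0.99438 rad.
Distance = R·c = 1737.4 × 0.9944 ≈ 1728 km.

1728 km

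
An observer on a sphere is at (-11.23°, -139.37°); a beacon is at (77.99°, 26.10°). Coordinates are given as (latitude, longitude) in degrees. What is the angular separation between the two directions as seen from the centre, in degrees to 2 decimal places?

With latitudes φ₁ = -11.230°, φ₂ = 77.990° and longitude difference Δλ = 165.470°:
Haversine: a = sin²(Δφ/2) + cos φ₁ cos φ₂ sin²(Δλ/2) = 0.4932 + (0.9809)(0.2081)(0.9840) = 0.69403.
Central angle c = 2·arcsin(√a) = 1.96932 rad.
So the angular separation is 112.83°.

112.83°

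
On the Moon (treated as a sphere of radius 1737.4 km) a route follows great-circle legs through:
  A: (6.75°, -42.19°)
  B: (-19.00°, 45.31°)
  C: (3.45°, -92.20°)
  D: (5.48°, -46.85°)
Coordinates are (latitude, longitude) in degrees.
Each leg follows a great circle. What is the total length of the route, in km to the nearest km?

8211 km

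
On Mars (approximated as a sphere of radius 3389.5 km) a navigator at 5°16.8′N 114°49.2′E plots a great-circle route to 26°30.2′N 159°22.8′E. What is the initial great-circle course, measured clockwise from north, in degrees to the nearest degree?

With φ₁ = 0.0922, φ₂ = 0.4626, Δλ = 0.7777 rad, the forward-azimuth formula gives
θ = atan2( sin Δλ cos φ₂ , cos φ₁ sin φ₂ − sin φ₁ cos φ₂ cos Δλ ) = atan2(0.6279, 0.3857) = 58.44°.
So the initial bearing is 58°.

58°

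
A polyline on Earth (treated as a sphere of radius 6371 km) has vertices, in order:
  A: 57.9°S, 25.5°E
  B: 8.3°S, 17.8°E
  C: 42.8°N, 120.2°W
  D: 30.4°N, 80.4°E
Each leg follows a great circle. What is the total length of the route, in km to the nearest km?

31575 km

Leg A→B: central angle 0.8719 rad, distance 5554.8 km.
Leg B→C: central angle 2.2622 rad, distance 14412.6 km.
Leg C→D: central angle 1.8220 rad, distance 11607.9 km.
Total: 5554.8 + 14412.6 + 11607.9 ≈ 31575 km.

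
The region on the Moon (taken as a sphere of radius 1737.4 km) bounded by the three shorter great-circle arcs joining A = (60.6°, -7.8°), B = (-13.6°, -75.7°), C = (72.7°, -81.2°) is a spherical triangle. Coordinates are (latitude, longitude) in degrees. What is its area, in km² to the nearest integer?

Side lengths (central angles): a = 1.5076, b = 0.5084, c = 1.5961 rad; semiperimeter s = 1.8061.
By l'Huilier's theorem, tan(E/4) = √[tan(s/2) tan((s−a)/2) tan((s−b)/2) tan((s−c)/2)], giving spherical excess E = 0.4912 rad.
Area = E·R² = 0.4912 × (1737.4)² ≈ 1482754 km².

1482754 km²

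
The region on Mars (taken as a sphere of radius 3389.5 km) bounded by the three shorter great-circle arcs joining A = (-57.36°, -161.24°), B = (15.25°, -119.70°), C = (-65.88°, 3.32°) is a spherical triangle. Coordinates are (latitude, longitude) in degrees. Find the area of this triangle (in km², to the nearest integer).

10276162 km²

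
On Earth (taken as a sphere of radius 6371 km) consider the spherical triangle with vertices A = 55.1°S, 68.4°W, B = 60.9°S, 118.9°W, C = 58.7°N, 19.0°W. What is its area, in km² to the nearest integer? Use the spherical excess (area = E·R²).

25092402 km²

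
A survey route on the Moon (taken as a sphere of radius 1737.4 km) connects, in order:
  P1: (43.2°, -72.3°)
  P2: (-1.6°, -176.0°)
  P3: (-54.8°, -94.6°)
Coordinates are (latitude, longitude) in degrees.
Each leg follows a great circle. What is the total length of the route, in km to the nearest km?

Leg P1→P2: central angle 1.7637 rad, distance 3064.2 km.
Leg P2→P3: central angle 1.4616 rad, distance 2539.4 km.
Total: 3064.2 + 2539.4 ≈ 5604 km.

5604 km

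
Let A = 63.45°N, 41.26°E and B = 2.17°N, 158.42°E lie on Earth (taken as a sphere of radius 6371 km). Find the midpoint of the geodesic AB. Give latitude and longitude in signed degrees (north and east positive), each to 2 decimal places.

46.36°, 131.85°

The central angle between A and B is δ = 1.7416 rad.
With f = 0.5, the slerp weights are sin((1−f)δ)/sin δ = 0.7762 and sin(fδ)/sin δ = 0.7762.
Weighted sum of the unit vectors: (0.7762)·(0.3360,0.2948,0.8945) + (0.7762)·(-0.9292,0.3675,0.0379) = (-0.4604, 0.5141, 0.7237).
Converting back: φ = atan2(z, √(x²+y²)) = 46.36°, λ = atan2(y, x) = 131.85°.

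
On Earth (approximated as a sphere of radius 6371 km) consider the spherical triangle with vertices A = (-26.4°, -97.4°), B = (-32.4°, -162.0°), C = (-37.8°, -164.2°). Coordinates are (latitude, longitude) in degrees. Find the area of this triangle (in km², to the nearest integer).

Side lengths (central angles): a = 0.0993, b = 0.9868, c = 0.9732 rad; semiperimeter s = 1.0297.
By l'Huilier's theorem, tan(E/4) = √[tan(s/2) tan((s−a)/2) tan((s−b)/2) tan((s−c)/2)], giving spherical excess E = 0.0524 rad.
Area = E·R² = 0.0524 × (6371)² ≈ 2128607 km².

2128607 km²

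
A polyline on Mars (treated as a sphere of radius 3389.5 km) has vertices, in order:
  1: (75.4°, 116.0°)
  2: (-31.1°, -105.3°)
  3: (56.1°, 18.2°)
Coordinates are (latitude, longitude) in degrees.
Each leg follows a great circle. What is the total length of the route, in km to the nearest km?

15693 km

Leg 1→2: central angle 2.2943 rad, distance 7776.5 km.
Leg 2→3: central angle 2.3355 rad, distance 7916.2 km.
Total: 7776.5 + 7916.2 ≈ 15693 km.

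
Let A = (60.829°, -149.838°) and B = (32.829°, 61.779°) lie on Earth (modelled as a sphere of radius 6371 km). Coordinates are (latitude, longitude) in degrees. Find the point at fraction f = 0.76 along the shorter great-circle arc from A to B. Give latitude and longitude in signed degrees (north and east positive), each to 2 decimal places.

51.81°, 69.92°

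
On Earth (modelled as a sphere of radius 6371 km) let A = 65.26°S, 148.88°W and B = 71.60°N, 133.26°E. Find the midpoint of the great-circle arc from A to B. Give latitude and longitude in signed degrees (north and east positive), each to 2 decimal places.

Central angle δ = 2.5571 rad. Interpolating on the sphere with fraction f = 0.5:
P = [sin((1−f)δ)·A + sin(fδ)·B] / sin δ = 1.7355·A + 1.7355·B in Cartesian coordinates,
giving P = (-0.9972, 0.0236, 0.0706), i.e. latitude 4.05°, longitude 178.65°.

4.05°, 178.65°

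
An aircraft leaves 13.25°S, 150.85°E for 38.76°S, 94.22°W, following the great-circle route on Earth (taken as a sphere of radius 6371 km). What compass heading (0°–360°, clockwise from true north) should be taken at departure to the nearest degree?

134°

With φ₁ = -0.2313, φ₂ = -0.6765, Δλ = 2.0059 rad, the forward-azimuth formula gives
θ = atan2( sin Δλ cos φ₂ , cos φ₁ sin φ₂ − sin φ₁ cos φ₂ cos Δλ ) = atan2(0.7071, -0.6847) = 134.08°.
So the initial bearing is 134°.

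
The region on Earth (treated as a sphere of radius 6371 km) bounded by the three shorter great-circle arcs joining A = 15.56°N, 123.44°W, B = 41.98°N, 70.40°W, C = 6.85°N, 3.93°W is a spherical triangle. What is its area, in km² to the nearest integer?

Side lengths (central angles): a = 1.1870, b = 2.0254, c = 0.9147 rad; semiperimeter s = 2.0636.
By l'Huilier's theorem, tan(E/4) = √[tan(s/2) tan((s−a)/2) tan((s−b)/2) tan((s−c)/2)], giving spherical excess E = 0.3922 rad.
Area = E·R² = 0.3922 × (6371)² ≈ 15919750 km².

15919750 km²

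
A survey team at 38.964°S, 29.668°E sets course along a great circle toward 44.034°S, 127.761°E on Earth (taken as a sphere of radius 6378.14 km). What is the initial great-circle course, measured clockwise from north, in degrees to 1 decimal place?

130.3°

Δλ = 98.093° = 1.7120 rad.
y = sin Δλ · cos φ₂ = (0.9900)(0.7189) = 0.7118
x = cos φ₁ sin φ₂ − sin φ₁ cos φ₂ cos Δλ = (0.7775)(-0.6951) − (-0.6288)(0.7189)(-0.1408) = -0.6041
θ = atan2(y, x) = 130.32°, so the bearing is 130.3°.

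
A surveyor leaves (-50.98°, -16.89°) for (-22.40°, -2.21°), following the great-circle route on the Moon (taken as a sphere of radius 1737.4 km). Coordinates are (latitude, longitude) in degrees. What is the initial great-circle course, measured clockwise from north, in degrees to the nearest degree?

Δλ = 14.680° = 0.2562 rad.
y = sin Δλ · cos φ₂ = (0.2534)(0.9245) = 0.2343
x = cos φ₁ sin φ₂ − sin φ₁ cos φ₂ cos Δλ = (0.6296)(-0.3811) − (-0.7769)(0.9245)(0.9674) = 0.4549
θ = atan2(y, x) = 27.25°, so the bearing is 27°.

27°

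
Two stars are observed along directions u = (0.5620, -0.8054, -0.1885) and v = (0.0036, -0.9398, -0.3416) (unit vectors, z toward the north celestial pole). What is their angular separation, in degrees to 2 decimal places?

34.58°

u·v = 0.8233; |u| = 1.0000, |v| = 1.0000.
cos θ = (u·v)/(|u||v|) = 0.8233, so θ = 34.58°.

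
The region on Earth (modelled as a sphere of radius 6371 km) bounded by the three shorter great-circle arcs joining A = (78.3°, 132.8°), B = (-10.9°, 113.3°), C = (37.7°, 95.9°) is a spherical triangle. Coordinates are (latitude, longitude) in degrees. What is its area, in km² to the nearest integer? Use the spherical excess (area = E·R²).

9821721 km²

Side lengths (central angles): a = 0.8947, b = 0.7567, c = 1.5683 rad; semiperimeter s = 1.6098.
By l'Huilier's theorem, tan(E/4) = √[tan(s/2) tan((s−a)/2) tan((s−b)/2) tan((s−c)/2)], giving spherical excess E = 0.2420 rad.
Area = E·R² = 0.2420 × (6371)² ≈ 9821721 km².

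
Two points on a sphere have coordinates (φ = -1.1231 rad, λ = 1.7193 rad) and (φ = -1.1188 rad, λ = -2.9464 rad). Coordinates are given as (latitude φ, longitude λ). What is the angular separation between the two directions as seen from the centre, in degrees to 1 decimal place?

36.7°

With latitudes φ₁ = -64.349°, φ₂ = -64.103° and longitude difference Δλ = 92.675°:
cos c = sin φ₁ sin φ₂ + cos φ₁ cos φ₂ cos Δλ = (-0.9014)(-0.8996) + (0.4329)(0.4368)(-0.0467) = 0.80210,
so c = arccos(0.80210) = 0.64000 rad.
So the angular separation is 36.7°.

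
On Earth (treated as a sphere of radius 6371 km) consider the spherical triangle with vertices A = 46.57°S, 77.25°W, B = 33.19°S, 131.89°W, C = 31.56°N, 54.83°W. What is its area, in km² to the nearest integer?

27747964 km²

Side lengths (central angles): a = 1.6980, b = 1.4087, c = 0.7518 rad; semiperimeter s = 1.9292.
By l'Huilier's theorem, tan(E/4) = √[tan(s/2) tan((s−a)/2) tan((s−b)/2) tan((s−c)/2)], giving spherical excess E = 0.6836 rad.
Area = E·R² = 0.6836 × (6371)² ≈ 27747964 km².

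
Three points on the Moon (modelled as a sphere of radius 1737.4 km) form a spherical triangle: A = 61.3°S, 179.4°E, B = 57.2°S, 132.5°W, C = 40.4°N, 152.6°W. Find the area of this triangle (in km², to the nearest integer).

1543405 km²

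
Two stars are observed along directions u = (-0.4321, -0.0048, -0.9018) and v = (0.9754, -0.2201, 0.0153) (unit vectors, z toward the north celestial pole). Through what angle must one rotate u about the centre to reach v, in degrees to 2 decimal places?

u·v = -0.4342; |u| = 1.0000, |v| = 1.0000.
cos θ = (u·v)/(|u||v|) = -0.4342, so θ = 115.73°.

115.73°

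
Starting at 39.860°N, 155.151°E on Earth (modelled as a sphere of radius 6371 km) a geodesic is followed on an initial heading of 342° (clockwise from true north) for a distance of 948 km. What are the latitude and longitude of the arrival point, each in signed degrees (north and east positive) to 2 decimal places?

47.91°, 151.23°

Angular distance δ = d/R = 948/6371 = 0.14880 rad; initial bearing θ = 5.9690 rad.
sin φ₂ = sin φ₁ cos δ + cos φ₁ sin δ cos θ = (0.6409)(0.9889) + (0.7676)(0.1483)(0.9511) = 0.7421, so φ₂ = 47.91°.
Δλ = atan2(sin θ sin δ cos φ₁, cos δ − sin φ₁ sin φ₂) = atan2(-0.0352, 0.5134) = -3.919°.
λ₂ = 155.151° − 3.919° = 151.23°.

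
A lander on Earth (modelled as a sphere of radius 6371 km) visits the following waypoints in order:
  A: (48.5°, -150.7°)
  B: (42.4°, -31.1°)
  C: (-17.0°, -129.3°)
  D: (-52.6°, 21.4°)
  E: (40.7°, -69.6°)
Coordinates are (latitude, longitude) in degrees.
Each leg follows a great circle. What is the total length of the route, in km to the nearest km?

45559 km

Leg A→B: central angle 1.3043 rad, distance 8309.9 km.
Leg B→C: central angle 1.8733 rad, distance 11934.5 km.
Leg C→D: central angle 1.8486 rad, distance 11777.6 km.
Leg D→E: central angle 2.1248 rad, distance 13536.9 km.
Total: 8309.9 + 11934.5 + 11777.6 + 13536.9 ≈ 45559 km.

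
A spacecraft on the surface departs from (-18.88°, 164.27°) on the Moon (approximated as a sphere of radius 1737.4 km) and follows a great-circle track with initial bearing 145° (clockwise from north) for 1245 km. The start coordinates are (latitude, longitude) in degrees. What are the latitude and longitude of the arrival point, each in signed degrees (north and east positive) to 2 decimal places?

-48.86°, -160.80°

Angular distance δ = d/R = 1245/1737.4 = 0.71659 rad; initial bearing θ = 2.5307 rad.
sin φ₂ = sin φ₁ cos δ + cos φ₁ sin δ cos θ = (-0.3236)(0.7541) + (0.9462)(0.6568)(-0.8192) = -0.7531, so φ₂ = -48.86°.
Δλ = atan2(sin θ sin δ cos φ₁, cos δ − sin φ₁ sin φ₂) = atan2(0.3565, 0.5104) = 34.933°.
λ₂ = 164.270° + 34.933° = 199.20° → -160.80° after wrapping to (−180°, 180°].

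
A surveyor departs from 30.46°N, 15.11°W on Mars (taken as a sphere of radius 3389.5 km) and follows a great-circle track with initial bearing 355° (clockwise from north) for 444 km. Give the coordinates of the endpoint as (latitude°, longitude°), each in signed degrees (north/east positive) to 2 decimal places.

37.93°, -15.94°

Angular distance δ = d/R = 444/3389.5 = 0.13099 rad; initial bearing θ = 6.1959 rad.
sin φ₂ = sin φ₁ cos δ + cos φ₁ sin δ cos θ = (0.5069)(0.9914) + (0.8620)(0.1306)(0.9962) = 0.6148, so φ₂ = 37.93°.
Δλ = atan2(sin θ sin δ cos φ₁, cos δ − sin φ₁ sin φ₂) = atan2(-0.0098, 0.6798) = -0.827°.
λ₂ = -15.110° − 0.827° = -15.94°.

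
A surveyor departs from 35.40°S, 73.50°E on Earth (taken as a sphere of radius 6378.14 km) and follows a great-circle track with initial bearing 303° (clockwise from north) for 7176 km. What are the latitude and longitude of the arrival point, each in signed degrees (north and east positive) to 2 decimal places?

Angular distance δ = d/R = 7176/6378.14 = 1.12509 rad; initial bearing θ = 5.2883 rad.
sin φ₂ = sin φ₁ cos δ + cos φ₁ sin δ cos θ = (-0.5793)(0.4311) + (0.8151)(0.9023)(0.5446) = 0.1509, so φ₂ = 8.68°.
Δλ = atan2(sin θ sin δ cos φ₁, cos δ − sin φ₁ sin φ₂) = atan2(-0.6168, 0.5185) = -49.951°.
λ₂ = 73.500° − 49.951° = 23.55°.

8.68°, 23.55°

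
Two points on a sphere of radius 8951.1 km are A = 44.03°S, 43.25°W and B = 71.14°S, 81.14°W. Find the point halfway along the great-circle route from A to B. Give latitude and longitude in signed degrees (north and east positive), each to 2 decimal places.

Central angle δ = 0.5714 rad. Interpolating on the sphere with fraction f = 0.5:
P = [sin((1−f)δ)·A + sin(fδ)·B] / sin δ = 0.5211·A + 0.5211·B in Cartesian coordinates,
giving P = (0.2988, -0.4232, -0.8553), i.e. latitude -58.80°, longitude -54.77°.

-58.80°, -54.77°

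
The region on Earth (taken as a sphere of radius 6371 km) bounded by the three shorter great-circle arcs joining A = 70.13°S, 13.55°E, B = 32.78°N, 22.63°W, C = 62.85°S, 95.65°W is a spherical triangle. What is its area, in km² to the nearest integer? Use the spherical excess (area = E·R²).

Side lengths (central angles): a = 1.9495, b = 0.6668, c = 1.8531 rad; semiperimeter s = 2.2347.
By l'Huilier's theorem, tan(E/4) = √[tan(s/2) tan((s−a)/2) tan((s−b)/2) tan((s−c)/2)], giving spherical excess E = 0.9353 rad.
Area = E·R² = 0.9353 × (6371)² ≈ 37963074 km².

37963074 km²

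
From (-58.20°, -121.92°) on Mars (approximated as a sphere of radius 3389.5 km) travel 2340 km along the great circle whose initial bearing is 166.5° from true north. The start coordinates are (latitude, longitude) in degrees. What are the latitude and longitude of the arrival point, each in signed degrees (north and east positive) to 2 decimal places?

-78.99°, 6.99°

Angular distance δ = d/R = 2340/3389.5 = 0.69037 rad; initial bearing θ = 2.9060 rad.
sin φ₂ = sin φ₁ cos δ + cos φ₁ sin δ cos θ = (-0.8499)(0.7710) + (0.5270)(0.6368)(-0.9724) = -0.9816, so φ₂ = -78.99°.
Δλ = atan2(sin θ sin δ cos φ₁, cos δ − sin φ₁ sin φ₂) = atan2(0.0783, -0.0632) = 128.907°.
λ₂ = -121.920° + 128.907° = 6.99°.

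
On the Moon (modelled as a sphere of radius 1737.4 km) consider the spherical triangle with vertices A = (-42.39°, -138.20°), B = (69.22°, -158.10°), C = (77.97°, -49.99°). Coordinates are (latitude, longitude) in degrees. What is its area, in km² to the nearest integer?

Side lengths (central angles): a = 0.4703, b = 2.2844, c = 1.9648 rad; semiperimeter s = 2.3598.
By l'Huilier's theorem, tan(E/4) = √[tan(s/2) tan((s−a)/2) tan((s−b)/2) tan((s−c)/2)], giving spherical excess E = 0.6311 rad.
Area = E·R² = 0.6311 × (1737.4)² ≈ 1905121 km².

1905121 km²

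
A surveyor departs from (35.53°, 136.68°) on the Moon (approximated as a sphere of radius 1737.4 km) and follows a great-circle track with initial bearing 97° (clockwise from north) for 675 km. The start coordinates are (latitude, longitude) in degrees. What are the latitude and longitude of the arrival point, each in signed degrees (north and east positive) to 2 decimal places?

Angular distance δ = d/R = 675/1737.4 = 0.38851 rad; initial bearing θ = 1.6930 rad.
sin φ₂ = sin φ₁ cos δ + cos φ₁ sin δ cos θ = (0.5811)(0.9255) + (0.8138)(0.3788)(-0.1219) = 0.5002, so φ₂ = 30.02°.
Δλ = atan2(sin θ sin δ cos φ₁, cos δ − sin φ₁ sin φ₂) = atan2(0.3060, 0.6348) = 25.736°.
λ₂ = 136.680° + 25.736° = 162.42°.

30.02°, 162.42°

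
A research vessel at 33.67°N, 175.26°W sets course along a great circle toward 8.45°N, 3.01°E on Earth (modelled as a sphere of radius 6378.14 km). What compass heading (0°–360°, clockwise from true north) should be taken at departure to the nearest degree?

3°

Δλ = 178.270° = 3.1114 rad.
y = sin Δλ · cos φ₂ = (0.0302)(0.9891) = 0.0299
x = cos φ₁ sin φ₂ − sin φ₁ cos φ₂ cos Δλ = (0.8322)(0.1469) − (0.5544)(0.9891)(-0.9995) = 0.6704
θ = atan2(y, x) = 2.55°, so the bearing is 3°.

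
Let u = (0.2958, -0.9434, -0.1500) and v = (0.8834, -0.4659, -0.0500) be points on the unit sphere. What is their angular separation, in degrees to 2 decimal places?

u·v = 0.7083; |u| = 1.0000, |v| = 1.0000.
cos θ = (u·v)/(|u||v|) = 0.7084, so θ = 44.90°.

44.90°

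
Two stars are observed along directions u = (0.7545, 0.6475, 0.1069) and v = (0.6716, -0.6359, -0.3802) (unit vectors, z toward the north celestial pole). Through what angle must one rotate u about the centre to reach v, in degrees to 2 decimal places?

u·v = 0.0543; |u| = 1.0000, |v| = 1.0000.
cos θ = (u·v)/(|u||v|) = 0.0543, so θ = 86.89°.

86.89°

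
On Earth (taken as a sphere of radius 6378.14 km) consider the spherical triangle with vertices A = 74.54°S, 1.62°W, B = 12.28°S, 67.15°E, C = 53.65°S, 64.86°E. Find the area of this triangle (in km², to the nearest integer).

4008418 km²

Side lengths (central angles): a = 0.7227, b = 0.5748, c = 1.2668 rad; semiperimeter s = 1.2822.
By l'Huilier's theorem, tan(E/4) = √[tan(s/2) tan((s−a)/2) tan((s−b)/2) tan((s−c)/2)], giving spherical excess E = 0.0985 rad.
Area = E·R² = 0.0985 × (6378.14)² ≈ 4008418 km².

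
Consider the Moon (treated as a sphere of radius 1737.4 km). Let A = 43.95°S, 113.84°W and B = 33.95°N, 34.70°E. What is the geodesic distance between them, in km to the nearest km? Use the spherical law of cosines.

4663 km

Let φ₁ = -0.7671 rad, φ₂ = 0.5925 rad, and Δλ = 2.5925 rad.
cos c = sin φ₁ sin φ₂ + cos φ₁ cos φ₂ cos Δλ = (-0.6940)(0.5585) + (0.7199)(0.8295)(-0.8530) = -0.89702,
so c = arccos(-0.89702) = 2.68378 rad.
Distance = R·c = 1737.4 × 2.6838 ≈ 4663 km.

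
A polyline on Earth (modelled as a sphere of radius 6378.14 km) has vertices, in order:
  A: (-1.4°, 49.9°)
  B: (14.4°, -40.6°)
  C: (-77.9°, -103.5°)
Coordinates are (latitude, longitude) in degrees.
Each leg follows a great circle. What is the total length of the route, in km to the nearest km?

21095 km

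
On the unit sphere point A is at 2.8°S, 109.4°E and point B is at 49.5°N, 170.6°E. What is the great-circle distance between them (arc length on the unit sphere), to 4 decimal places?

In radians: φ₁ = -0.0489, φ₂ = 0.8639, Δλ = 61.200° = 1.0681 rad.
cos c = sin φ₁ sin φ₂ + cos φ₁ cos φ₂ cos Δλ = (-0.0488)(0.7604) + (0.9988)(0.6494)(0.4818) = 0.27535,
so c = arccos(0.27535) = 1.29184 rad.
On the unit sphere the arc length equals the central angle: 1.2918.

1.2918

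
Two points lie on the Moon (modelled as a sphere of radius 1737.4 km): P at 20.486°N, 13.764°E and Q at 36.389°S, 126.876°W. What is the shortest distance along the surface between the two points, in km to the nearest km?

4313 km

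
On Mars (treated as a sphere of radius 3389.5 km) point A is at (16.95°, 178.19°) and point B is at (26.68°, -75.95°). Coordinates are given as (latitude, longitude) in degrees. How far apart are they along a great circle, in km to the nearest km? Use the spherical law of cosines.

5673 km

In radians: φ₁ = 0.2958, φ₂ = 0.4657, Δλ = 105.860° = 1.8476 rad.
cos c = sin φ₁ sin φ₂ + cos φ₁ cos φ₂ cos Δλ = (0.2915)(0.4490) + (0.9566)(0.8935)(-0.2733) = -0.10268,
so c = arccos(-0.10268) = 1.67366 rad.
Distance = R·c = 3389.5 × 1.6737 ≈ 5673 km.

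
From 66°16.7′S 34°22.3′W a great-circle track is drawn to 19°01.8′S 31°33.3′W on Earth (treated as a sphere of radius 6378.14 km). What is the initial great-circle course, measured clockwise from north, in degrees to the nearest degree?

4°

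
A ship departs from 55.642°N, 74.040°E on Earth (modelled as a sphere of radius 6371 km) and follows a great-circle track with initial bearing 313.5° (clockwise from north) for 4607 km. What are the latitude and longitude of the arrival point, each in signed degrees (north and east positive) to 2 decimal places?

Angular distance δ = d/R = 4607/6371 = 0.72312 rad; initial bearing θ = 5.4716 rad.
sin φ₂ = sin φ₁ cos δ + cos φ₁ sin δ cos θ = (0.8255)(0.7497) + (0.5644)(0.6617)(0.6884) = 0.8760, so φ₂ = 61.16°.
Δλ = atan2(sin θ sin δ cos φ₁, cos δ − sin φ₁ sin φ₂) = atan2(-0.2709, 0.0266) = -84.396°.
λ₂ = 74.040° − 84.396° = -10.36°.

61.16°, -10.36°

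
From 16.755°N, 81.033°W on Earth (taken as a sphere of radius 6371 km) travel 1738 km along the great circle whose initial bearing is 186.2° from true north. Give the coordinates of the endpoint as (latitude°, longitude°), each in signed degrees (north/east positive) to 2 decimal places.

1.21°, -82.70°

Angular distance δ = d/R = 1738/6371 = 0.27280 rad; initial bearing θ = 3.2498 rad.
sin φ₂ = sin φ₁ cos δ + cos φ₁ sin δ cos θ = (0.2883)(0.9630) + (0.9575)(0.2694)(-0.9942) = 0.0211, so φ₂ = 1.21°.
Δλ = atan2(sin θ sin δ cos φ₁, cos δ − sin φ₁ sin φ₂) = atan2(-0.0279, 0.9569) = -1.668°.
λ₂ = -81.033° − 1.668° = -82.70°.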